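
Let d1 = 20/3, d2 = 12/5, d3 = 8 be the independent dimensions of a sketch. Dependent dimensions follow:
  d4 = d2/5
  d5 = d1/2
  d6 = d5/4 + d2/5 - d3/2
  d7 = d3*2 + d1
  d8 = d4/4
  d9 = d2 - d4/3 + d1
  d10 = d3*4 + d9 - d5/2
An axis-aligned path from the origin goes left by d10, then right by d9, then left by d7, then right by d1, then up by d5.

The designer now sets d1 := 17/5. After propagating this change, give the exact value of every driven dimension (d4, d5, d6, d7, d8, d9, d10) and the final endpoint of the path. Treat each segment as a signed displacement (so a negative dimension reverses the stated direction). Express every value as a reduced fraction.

Apply edit: d1 := 17/5
  d4 = d2/5 = 12/25
  d5 = d1/2 = 17/10
  d6 = d5/4 + d2/5 - d3/2 = -619/200
  d7 = d3*2 + d1 = 97/5
  d8 = d4/4 = 3/25
  d9 = d2 - d4/3 + d1 = 141/25
  d10 = d3*4 + d9 - d5/2 = 3679/100
Walk from origin (0, 0):
  seg 1: left by d10 = 3679/100 → (-3679/100, 0)
  seg 2: right by d9 = 141/25 → (-623/20, 0)
  seg 3: left by d7 = 97/5 → (-1011/20, 0)
  seg 4: right by d1 = 17/5 → (-943/20, 0)
  seg 5: up by d5 = 17/10 → (-943/20, 17/10)

d4 = 12/25
d5 = 17/10
d6 = -619/200
d7 = 97/5
d8 = 3/25
d9 = 141/25
d10 = 3679/100
endpoint = (-943/20, 17/10)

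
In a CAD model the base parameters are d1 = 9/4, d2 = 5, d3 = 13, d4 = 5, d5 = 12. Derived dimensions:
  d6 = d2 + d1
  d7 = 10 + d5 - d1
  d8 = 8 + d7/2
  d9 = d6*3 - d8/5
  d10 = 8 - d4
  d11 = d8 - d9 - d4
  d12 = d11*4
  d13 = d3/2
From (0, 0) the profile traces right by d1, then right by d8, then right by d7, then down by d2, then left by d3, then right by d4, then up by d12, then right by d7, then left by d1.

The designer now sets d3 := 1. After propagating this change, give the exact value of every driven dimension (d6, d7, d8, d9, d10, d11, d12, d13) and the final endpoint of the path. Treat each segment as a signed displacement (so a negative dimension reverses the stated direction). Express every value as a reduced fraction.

d6 = 29/4
d7 = 79/4
d8 = 143/8
d9 = 727/40
d10 = 3
d11 = -53/10
d12 = -106/5
d13 = 1/2
endpoint = (491/8, -131/5)

Apply edit: d3 := 1
  d6 = d2 + d1 = 29/4
  d7 = 10 + d5 - d1 = 79/4
  d8 = 8 + d7/2 = 143/8
  d9 = d6*3 - d8/5 = 727/40
  d10 = 8 - d4 = 3
  d11 = d8 - d9 - d4 = -53/10
  d12 = d11*4 = -106/5
  d13 = d3/2 = 1/2
Walk from origin (0, 0):
  seg 1: right by d1 = 9/4 → (9/4, 0)
  seg 2: right by d8 = 143/8 → (161/8, 0)
  seg 3: right by d7 = 79/4 → (319/8, 0)
  seg 4: down by d2 = 5 → (319/8, -5)
  seg 5: left by d3 = 1 → (311/8, -5)
  seg 6: right by d4 = 5 → (351/8, -5)
  seg 7: up by d12 = -106/5 → (351/8, -131/5)
  seg 8: right by d7 = 79/4 → (509/8, -131/5)
  seg 9: left by d1 = 9/4 → (491/8, -131/5)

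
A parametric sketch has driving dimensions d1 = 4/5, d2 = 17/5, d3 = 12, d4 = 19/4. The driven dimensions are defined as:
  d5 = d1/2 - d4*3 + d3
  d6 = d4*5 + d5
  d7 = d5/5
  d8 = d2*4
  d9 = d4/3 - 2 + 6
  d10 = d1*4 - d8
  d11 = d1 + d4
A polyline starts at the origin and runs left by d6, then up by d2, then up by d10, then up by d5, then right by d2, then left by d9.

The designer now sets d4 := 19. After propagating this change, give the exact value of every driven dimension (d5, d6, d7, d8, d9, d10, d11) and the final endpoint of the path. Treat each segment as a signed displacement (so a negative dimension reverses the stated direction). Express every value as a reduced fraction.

Apply edit: d4 := 19
  d5 = d1/2 - d4*3 + d3 = -223/5
  d6 = d4*5 + d5 = 252/5
  d7 = d5/5 = -223/25
  d8 = d2*4 = 68/5
  d9 = d4/3 - 2 + 6 = 31/3
  d10 = d1*4 - d8 = -52/5
  d11 = d1 + d4 = 99/5
Walk from origin (0, 0):
  seg 1: left by d6 = 252/5 → (-252/5, 0)
  seg 2: up by d2 = 17/5 → (-252/5, 17/5)
  seg 3: up by d10 = -52/5 → (-252/5, -7)
  seg 4: up by d5 = -223/5 → (-252/5, -258/5)
  seg 5: right by d2 = 17/5 → (-47, -258/5)
  seg 6: left by d9 = 31/3 → (-172/3, -258/5)

d5 = -223/5
d6 = 252/5
d7 = -223/25
d8 = 68/5
d9 = 31/3
d10 = -52/5
d11 = 99/5
endpoint = (-172/3, -258/5)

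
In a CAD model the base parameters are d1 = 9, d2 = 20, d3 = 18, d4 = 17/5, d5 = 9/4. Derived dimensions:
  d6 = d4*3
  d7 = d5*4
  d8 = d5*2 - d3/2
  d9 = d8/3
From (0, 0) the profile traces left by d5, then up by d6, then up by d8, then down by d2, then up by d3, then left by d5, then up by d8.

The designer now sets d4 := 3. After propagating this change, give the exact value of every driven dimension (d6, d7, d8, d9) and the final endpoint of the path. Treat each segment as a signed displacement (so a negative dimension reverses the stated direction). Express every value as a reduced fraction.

Apply edit: d4 := 3
  d6 = d4*3 = 9
  d7 = d5*4 = 9
  d8 = d5*2 - d3/2 = -9/2
  d9 = d8/3 = -3/2
Walk from origin (0, 0):
  seg 1: left by d5 = 9/4 → (-9/4, 0)
  seg 2: up by d6 = 9 → (-9/4, 9)
  seg 3: up by d8 = -9/2 → (-9/4, 9/2)
  seg 4: down by d2 = 20 → (-9/4, -31/2)
  seg 5: up by d3 = 18 → (-9/4, 5/2)
  seg 6: left by d5 = 9/4 → (-9/2, 5/2)
  seg 7: up by d8 = -9/2 → (-9/2, -2)

d6 = 9
d7 = 9
d8 = -9/2
d9 = -3/2
endpoint = (-9/2, -2)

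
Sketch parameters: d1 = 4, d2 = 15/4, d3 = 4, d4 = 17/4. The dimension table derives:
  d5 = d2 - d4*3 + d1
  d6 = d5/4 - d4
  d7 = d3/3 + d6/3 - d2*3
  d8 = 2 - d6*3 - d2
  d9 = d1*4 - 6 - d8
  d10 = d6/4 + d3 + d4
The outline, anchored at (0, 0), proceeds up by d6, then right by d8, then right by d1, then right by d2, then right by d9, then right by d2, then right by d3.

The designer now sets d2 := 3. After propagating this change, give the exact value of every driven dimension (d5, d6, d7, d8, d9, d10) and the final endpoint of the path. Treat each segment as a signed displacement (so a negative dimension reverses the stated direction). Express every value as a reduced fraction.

Apply edit: d2 := 3
  d5 = d2 - d4*3 + d1 = -23/4
  d6 = d5/4 - d4 = -91/16
  d7 = d3/3 + d6/3 - d2*3 = -153/16
  d8 = 2 - d6*3 - d2 = 257/16
  d9 = d1*4 - 6 - d8 = -97/16
  d10 = d6/4 + d3 + d4 = 437/64
Walk from origin (0, 0):
  seg 1: up by d6 = -91/16 → (0, -91/16)
  seg 2: right by d8 = 257/16 → (257/16, -91/16)
  seg 3: right by d1 = 4 → (321/16, -91/16)
  seg 4: right by d2 = 3 → (369/16, -91/16)
  seg 5: right by d9 = -97/16 → (17, -91/16)
  seg 6: right by d2 = 3 → (20, -91/16)
  seg 7: right by d3 = 4 → (24, -91/16)

d5 = -23/4
d6 = -91/16
d7 = -153/16
d8 = 257/16
d9 = -97/16
d10 = 437/64
endpoint = (24, -91/16)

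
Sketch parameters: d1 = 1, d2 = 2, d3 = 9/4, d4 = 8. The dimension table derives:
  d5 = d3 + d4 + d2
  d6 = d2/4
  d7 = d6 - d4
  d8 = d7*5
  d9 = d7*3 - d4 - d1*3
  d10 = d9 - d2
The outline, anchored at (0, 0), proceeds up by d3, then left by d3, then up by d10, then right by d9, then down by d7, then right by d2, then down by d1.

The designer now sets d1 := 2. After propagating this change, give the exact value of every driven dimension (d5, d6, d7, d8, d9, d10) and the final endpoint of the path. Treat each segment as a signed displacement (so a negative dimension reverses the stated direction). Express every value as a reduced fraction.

Apply edit: d1 := 2
  d5 = d3 + d4 + d2 = 49/4
  d6 = d2/4 = 1/2
  d7 = d6 - d4 = -15/2
  d8 = d7*5 = -75/2
  d9 = d7*3 - d4 - d1*3 = -73/2
  d10 = d9 - d2 = -77/2
Walk from origin (0, 0):
  seg 1: up by d3 = 9/4 → (0, 9/4)
  seg 2: left by d3 = 9/4 → (-9/4, 9/4)
  seg 3: up by d10 = -77/2 → (-9/4, -145/4)
  seg 4: right by d9 = -73/2 → (-155/4, -145/4)
  seg 5: down by d7 = -15/2 → (-155/4, -115/4)
  seg 6: right by d2 = 2 → (-147/4, -115/4)
  seg 7: down by d1 = 2 → (-147/4, -123/4)

d5 = 49/4
d6 = 1/2
d7 = -15/2
d8 = -75/2
d9 = -73/2
d10 = -77/2
endpoint = (-147/4, -123/4)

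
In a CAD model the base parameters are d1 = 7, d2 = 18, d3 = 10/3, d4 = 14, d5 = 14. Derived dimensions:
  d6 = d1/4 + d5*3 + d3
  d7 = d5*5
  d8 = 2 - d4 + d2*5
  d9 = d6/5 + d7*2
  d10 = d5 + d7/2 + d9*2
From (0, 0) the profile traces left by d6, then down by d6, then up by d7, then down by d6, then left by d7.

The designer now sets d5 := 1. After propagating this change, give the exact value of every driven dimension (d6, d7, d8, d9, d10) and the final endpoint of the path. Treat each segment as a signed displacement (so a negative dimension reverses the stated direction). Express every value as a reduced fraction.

d6 = 97/12
d7 = 5
d8 = 78
d9 = 697/60
d10 = 401/15
endpoint = (-157/12, -67/6)

Apply edit: d5 := 1
  d6 = d1/4 + d5*3 + d3 = 97/12
  d7 = d5*5 = 5
  d8 = 2 - d4 + d2*5 = 78
  d9 = d6/5 + d7*2 = 697/60
  d10 = d5 + d7/2 + d9*2 = 401/15
Walk from origin (0, 0):
  seg 1: left by d6 = 97/12 → (-97/12, 0)
  seg 2: down by d6 = 97/12 → (-97/12, -97/12)
  seg 3: up by d7 = 5 → (-97/12, -37/12)
  seg 4: down by d6 = 97/12 → (-97/12, -67/6)
  seg 5: left by d7 = 5 → (-157/12, -67/6)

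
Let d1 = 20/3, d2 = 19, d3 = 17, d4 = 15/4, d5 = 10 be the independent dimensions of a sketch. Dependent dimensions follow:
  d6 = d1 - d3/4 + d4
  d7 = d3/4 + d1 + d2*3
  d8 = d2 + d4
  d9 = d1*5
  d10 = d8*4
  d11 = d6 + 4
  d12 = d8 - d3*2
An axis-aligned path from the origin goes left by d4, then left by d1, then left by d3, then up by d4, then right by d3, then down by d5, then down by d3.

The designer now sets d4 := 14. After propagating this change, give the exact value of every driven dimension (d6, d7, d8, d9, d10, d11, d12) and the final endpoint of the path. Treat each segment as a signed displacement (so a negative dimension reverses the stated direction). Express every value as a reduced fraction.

Apply edit: d4 := 14
  d6 = d1 - d3/4 + d4 = 197/12
  d7 = d3/4 + d1 + d2*3 = 815/12
  d8 = d2 + d4 = 33
  d9 = d1*5 = 100/3
  d10 = d8*4 = 132
  d11 = d6 + 4 = 245/12
  d12 = d8 - d3*2 = -1
Walk from origin (0, 0):
  seg 1: left by d4 = 14 → (-14, 0)
  seg 2: left by d1 = 20/3 → (-62/3, 0)
  seg 3: left by d3 = 17 → (-113/3, 0)
  seg 4: up by d4 = 14 → (-113/3, 14)
  seg 5: right by d3 = 17 → (-62/3, 14)
  seg 6: down by d5 = 10 → (-62/3, 4)
  seg 7: down by d3 = 17 → (-62/3, -13)

d6 = 197/12
d7 = 815/12
d8 = 33
d9 = 100/3
d10 = 132
d11 = 245/12
d12 = -1
endpoint = (-62/3, -13)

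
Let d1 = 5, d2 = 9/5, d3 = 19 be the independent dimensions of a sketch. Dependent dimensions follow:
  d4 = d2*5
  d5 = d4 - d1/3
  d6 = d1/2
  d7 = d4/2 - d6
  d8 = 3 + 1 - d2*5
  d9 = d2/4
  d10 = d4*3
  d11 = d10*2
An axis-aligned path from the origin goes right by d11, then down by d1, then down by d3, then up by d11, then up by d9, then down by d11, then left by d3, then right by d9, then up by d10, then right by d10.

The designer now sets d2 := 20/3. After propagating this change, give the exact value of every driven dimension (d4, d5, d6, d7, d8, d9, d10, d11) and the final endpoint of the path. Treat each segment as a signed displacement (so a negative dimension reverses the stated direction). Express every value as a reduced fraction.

Apply edit: d2 := 20/3
  d4 = d2*5 = 100/3
  d5 = d4 - d1/3 = 95/3
  d6 = d1/2 = 5/2
  d7 = d4/2 - d6 = 85/6
  d8 = 3 + 1 - d2*5 = -88/3
  d9 = d2/4 = 5/3
  d10 = d4*3 = 100
  d11 = d10*2 = 200
Walk from origin (0, 0):
  seg 1: right by d11 = 200 → (200, 0)
  seg 2: down by d1 = 5 → (200, -5)
  seg 3: down by d3 = 19 → (200, -24)
  seg 4: up by d11 = 200 → (200, 176)
  seg 5: up by d9 = 5/3 → (200, 533/3)
  seg 6: down by d11 = 200 → (200, -67/3)
  seg 7: left by d3 = 19 → (181, -67/3)
  seg 8: right by d9 = 5/3 → (548/3, -67/3)
  seg 9: up by d10 = 100 → (548/3, 233/3)
  seg 10: right by d10 = 100 → (848/3, 233/3)

d4 = 100/3
d5 = 95/3
d6 = 5/2
d7 = 85/6
d8 = -88/3
d9 = 5/3
d10 = 100
d11 = 200
endpoint = (848/3, 233/3)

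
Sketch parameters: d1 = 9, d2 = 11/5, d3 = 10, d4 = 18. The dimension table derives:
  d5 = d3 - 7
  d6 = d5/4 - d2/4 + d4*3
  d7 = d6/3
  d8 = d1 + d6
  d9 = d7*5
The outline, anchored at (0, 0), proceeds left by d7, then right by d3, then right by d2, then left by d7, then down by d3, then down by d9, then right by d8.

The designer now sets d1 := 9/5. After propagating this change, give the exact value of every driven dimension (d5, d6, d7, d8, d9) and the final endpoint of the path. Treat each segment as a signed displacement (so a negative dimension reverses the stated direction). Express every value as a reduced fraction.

d5 = 3
d6 = 271/5
d7 = 271/15
d8 = 56
d9 = 271/3
endpoint = (481/15, -301/3)

Apply edit: d1 := 9/5
  d5 = d3 - 7 = 3
  d6 = d5/4 - d2/4 + d4*3 = 271/5
  d7 = d6/3 = 271/15
  d8 = d1 + d6 = 56
  d9 = d7*5 = 271/3
Walk from origin (0, 0):
  seg 1: left by d7 = 271/15 → (-271/15, 0)
  seg 2: right by d3 = 10 → (-121/15, 0)
  seg 3: right by d2 = 11/5 → (-88/15, 0)
  seg 4: left by d7 = 271/15 → (-359/15, 0)
  seg 5: down by d3 = 10 → (-359/15, -10)
  seg 6: down by d9 = 271/3 → (-359/15, -301/3)
  seg 7: right by d8 = 56 → (481/15, -301/3)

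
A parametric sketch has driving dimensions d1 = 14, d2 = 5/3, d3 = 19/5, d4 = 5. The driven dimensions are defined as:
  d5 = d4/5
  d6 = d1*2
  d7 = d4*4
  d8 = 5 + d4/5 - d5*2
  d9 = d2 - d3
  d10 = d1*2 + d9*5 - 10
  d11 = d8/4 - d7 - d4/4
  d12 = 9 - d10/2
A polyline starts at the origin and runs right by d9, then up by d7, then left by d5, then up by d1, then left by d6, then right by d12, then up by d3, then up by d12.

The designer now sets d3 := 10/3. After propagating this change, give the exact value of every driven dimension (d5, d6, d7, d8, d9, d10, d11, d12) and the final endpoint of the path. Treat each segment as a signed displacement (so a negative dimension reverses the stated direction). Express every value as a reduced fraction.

d5 = 1
d6 = 28
d7 = 20
d8 = 4
d9 = -5/3
d10 = 29/3
d11 = -81/4
d12 = 25/6
endpoint = (-53/2, 83/2)

Apply edit: d3 := 10/3
  d5 = d4/5 = 1
  d6 = d1*2 = 28
  d7 = d4*4 = 20
  d8 = 5 + d4/5 - d5*2 = 4
  d9 = d2 - d3 = -5/3
  d10 = d1*2 + d9*5 - 10 = 29/3
  d11 = d8/4 - d7 - d4/4 = -81/4
  d12 = 9 - d10/2 = 25/6
Walk from origin (0, 0):
  seg 1: right by d9 = -5/3 → (-5/3, 0)
  seg 2: up by d7 = 20 → (-5/3, 20)
  seg 3: left by d5 = 1 → (-8/3, 20)
  seg 4: up by d1 = 14 → (-8/3, 34)
  seg 5: left by d6 = 28 → (-92/3, 34)
  seg 6: right by d12 = 25/6 → (-53/2, 34)
  seg 7: up by d3 = 10/3 → (-53/2, 112/3)
  seg 8: up by d12 = 25/6 → (-53/2, 83/2)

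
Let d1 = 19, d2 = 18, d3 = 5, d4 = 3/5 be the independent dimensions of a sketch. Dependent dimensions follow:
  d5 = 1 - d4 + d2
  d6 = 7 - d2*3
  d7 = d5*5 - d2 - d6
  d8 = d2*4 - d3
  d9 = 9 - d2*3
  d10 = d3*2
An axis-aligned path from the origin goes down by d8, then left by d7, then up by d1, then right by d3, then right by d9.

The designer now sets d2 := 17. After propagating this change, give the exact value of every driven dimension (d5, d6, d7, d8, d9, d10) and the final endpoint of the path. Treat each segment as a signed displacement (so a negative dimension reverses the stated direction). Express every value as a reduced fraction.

d5 = 87/5
d6 = -44
d7 = 114
d8 = 63
d9 = -42
d10 = 10
endpoint = (-151, -44)

Apply edit: d2 := 17
  d5 = 1 - d4 + d2 = 87/5
  d6 = 7 - d2*3 = -44
  d7 = d5*5 - d2 - d6 = 114
  d8 = d2*4 - d3 = 63
  d9 = 9 - d2*3 = -42
  d10 = d3*2 = 10
Walk from origin (0, 0):
  seg 1: down by d8 = 63 → (0, -63)
  seg 2: left by d7 = 114 → (-114, -63)
  seg 3: up by d1 = 19 → (-114, -44)
  seg 4: right by d3 = 5 → (-109, -44)
  seg 5: right by d9 = -42 → (-151, -44)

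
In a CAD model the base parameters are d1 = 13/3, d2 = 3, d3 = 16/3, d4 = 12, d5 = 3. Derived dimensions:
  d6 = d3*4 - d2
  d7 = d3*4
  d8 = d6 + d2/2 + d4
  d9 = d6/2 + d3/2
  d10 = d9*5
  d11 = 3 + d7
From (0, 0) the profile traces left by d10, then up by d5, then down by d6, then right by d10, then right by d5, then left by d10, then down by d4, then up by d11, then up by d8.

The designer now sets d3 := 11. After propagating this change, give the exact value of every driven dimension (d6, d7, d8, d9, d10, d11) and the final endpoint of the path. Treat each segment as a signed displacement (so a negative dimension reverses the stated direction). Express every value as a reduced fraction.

Apply edit: d3 := 11
  d6 = d3*4 - d2 = 41
  d7 = d3*4 = 44
  d8 = d6 + d2/2 + d4 = 109/2
  d9 = d6/2 + d3/2 = 26
  d10 = d9*5 = 130
  d11 = 3 + d7 = 47
Walk from origin (0, 0):
  seg 1: left by d10 = 130 → (-130, 0)
  seg 2: up by d5 = 3 → (-130, 3)
  seg 3: down by d6 = 41 → (-130, -38)
  seg 4: right by d10 = 130 → (0, -38)
  seg 5: right by d5 = 3 → (3, -38)
  seg 6: left by d10 = 130 → (-127, -38)
  seg 7: down by d4 = 12 → (-127, -50)
  seg 8: up by d11 = 47 → (-127, -3)
  seg 9: up by d8 = 109/2 → (-127, 103/2)

d6 = 41
d7 = 44
d8 = 109/2
d9 = 26
d10 = 130
d11 = 47
endpoint = (-127, 103/2)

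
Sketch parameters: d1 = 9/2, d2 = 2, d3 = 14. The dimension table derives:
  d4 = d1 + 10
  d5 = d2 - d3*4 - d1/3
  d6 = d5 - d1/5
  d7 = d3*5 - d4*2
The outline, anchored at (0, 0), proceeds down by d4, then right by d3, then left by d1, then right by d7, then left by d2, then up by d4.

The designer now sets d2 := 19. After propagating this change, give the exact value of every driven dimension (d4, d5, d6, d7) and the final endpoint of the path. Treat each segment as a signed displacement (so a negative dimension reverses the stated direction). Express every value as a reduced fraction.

d4 = 29/2
d5 = -77/2
d6 = -197/5
d7 = 41
endpoint = (63/2, 0)

Apply edit: d2 := 19
  d4 = d1 + 10 = 29/2
  d5 = d2 - d3*4 - d1/3 = -77/2
  d6 = d5 - d1/5 = -197/5
  d7 = d3*5 - d4*2 = 41
Walk from origin (0, 0):
  seg 1: down by d4 = 29/2 → (0, -29/2)
  seg 2: right by d3 = 14 → (14, -29/2)
  seg 3: left by d1 = 9/2 → (19/2, -29/2)
  seg 4: right by d7 = 41 → (101/2, -29/2)
  seg 5: left by d2 = 19 → (63/2, -29/2)
  seg 6: up by d4 = 29/2 → (63/2, 0)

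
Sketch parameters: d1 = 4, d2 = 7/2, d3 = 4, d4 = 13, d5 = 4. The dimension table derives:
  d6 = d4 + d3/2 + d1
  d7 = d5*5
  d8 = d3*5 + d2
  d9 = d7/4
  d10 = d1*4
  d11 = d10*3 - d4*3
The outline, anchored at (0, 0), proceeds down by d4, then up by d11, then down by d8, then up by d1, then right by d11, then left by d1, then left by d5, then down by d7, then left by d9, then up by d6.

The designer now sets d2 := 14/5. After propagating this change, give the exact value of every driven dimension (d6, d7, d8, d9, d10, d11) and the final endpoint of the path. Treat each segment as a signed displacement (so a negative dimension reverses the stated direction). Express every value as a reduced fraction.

d6 = 19
d7 = 20
d8 = 114/5
d9 = 5
d10 = 16
d11 = 9
endpoint = (-4, -119/5)

Apply edit: d2 := 14/5
  d6 = d4 + d3/2 + d1 = 19
  d7 = d5*5 = 20
  d8 = d3*5 + d2 = 114/5
  d9 = d7/4 = 5
  d10 = d1*4 = 16
  d11 = d10*3 - d4*3 = 9
Walk from origin (0, 0):
  seg 1: down by d4 = 13 → (0, -13)
  seg 2: up by d11 = 9 → (0, -4)
  seg 3: down by d8 = 114/5 → (0, -134/5)
  seg 4: up by d1 = 4 → (0, -114/5)
  seg 5: right by d11 = 9 → (9, -114/5)
  seg 6: left by d1 = 4 → (5, -114/5)
  seg 7: left by d5 = 4 → (1, -114/5)
  seg 8: down by d7 = 20 → (1, -214/5)
  seg 9: left by d9 = 5 → (-4, -214/5)
  seg 10: up by d6 = 19 → (-4, -119/5)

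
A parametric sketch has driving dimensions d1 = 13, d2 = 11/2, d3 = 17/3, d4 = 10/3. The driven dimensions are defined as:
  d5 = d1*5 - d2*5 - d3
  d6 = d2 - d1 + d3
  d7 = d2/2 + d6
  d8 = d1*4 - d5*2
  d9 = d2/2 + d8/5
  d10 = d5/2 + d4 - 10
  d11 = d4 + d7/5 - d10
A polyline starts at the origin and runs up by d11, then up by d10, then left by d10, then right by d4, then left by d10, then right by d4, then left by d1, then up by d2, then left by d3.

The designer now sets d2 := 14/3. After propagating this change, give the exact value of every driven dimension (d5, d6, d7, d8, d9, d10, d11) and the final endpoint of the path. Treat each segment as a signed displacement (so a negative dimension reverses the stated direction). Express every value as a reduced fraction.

Apply edit: d2 := 14/3
  d5 = d1*5 - d2*5 - d3 = 36
  d6 = d2 - d1 + d3 = -8/3
  d7 = d2/2 + d6 = -1/3
  d8 = d1*4 - d5*2 = -20
  d9 = d2/2 + d8/5 = -5/3
  d10 = d5/2 + d4 - 10 = 34/3
  d11 = d4 + d7/5 - d10 = -121/15
Walk from origin (0, 0):
  seg 1: up by d11 = -121/15 → (0, -121/15)
  seg 2: up by d10 = 34/3 → (0, 49/15)
  seg 3: left by d10 = 34/3 → (-34/3, 49/15)
  seg 4: right by d4 = 10/3 → (-8, 49/15)
  seg 5: left by d10 = 34/3 → (-58/3, 49/15)
  seg 6: right by d4 = 10/3 → (-16, 49/15)
  seg 7: left by d1 = 13 → (-29, 49/15)
  seg 8: up by d2 = 14/3 → (-29, 119/15)
  seg 9: left by d3 = 17/3 → (-104/3, 119/15)

d5 = 36
d6 = -8/3
d7 = -1/3
d8 = -20
d9 = -5/3
d10 = 34/3
d11 = -121/15
endpoint = (-104/3, 119/15)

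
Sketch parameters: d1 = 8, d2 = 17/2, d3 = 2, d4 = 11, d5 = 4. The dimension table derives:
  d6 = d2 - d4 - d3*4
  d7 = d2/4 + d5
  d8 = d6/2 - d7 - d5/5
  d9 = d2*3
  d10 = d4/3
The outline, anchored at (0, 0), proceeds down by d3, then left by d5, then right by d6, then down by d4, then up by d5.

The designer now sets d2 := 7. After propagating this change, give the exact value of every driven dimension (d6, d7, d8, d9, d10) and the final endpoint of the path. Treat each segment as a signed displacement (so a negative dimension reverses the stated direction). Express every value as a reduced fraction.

d6 = -12
d7 = 23/4
d8 = -251/20
d9 = 21
d10 = 11/3
endpoint = (-16, -9)

Apply edit: d2 := 7
  d6 = d2 - d4 - d3*4 = -12
  d7 = d2/4 + d5 = 23/4
  d8 = d6/2 - d7 - d5/5 = -251/20
  d9 = d2*3 = 21
  d10 = d4/3 = 11/3
Walk from origin (0, 0):
  seg 1: down by d3 = 2 → (0, -2)
  seg 2: left by d5 = 4 → (-4, -2)
  seg 3: right by d6 = -12 → (-16, -2)
  seg 4: down by d4 = 11 → (-16, -13)
  seg 5: up by d5 = 4 → (-16, -9)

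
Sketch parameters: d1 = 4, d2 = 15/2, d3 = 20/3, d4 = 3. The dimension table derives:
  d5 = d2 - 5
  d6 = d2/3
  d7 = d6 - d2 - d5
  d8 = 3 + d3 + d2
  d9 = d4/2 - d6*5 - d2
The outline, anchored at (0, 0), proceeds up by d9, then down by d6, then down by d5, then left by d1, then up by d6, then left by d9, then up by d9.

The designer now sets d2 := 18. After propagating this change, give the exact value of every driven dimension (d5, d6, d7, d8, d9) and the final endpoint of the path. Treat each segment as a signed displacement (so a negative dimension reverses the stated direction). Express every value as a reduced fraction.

Apply edit: d2 := 18
  d5 = d2 - 5 = 13
  d6 = d2/3 = 6
  d7 = d6 - d2 - d5 = -25
  d8 = 3 + d3 + d2 = 83/3
  d9 = d4/2 - d6*5 - d2 = -93/2
Walk from origin (0, 0):
  seg 1: up by d9 = -93/2 → (0, -93/2)
  seg 2: down by d6 = 6 → (0, -105/2)
  seg 3: down by d5 = 13 → (0, -131/2)
  seg 4: left by d1 = 4 → (-4, -131/2)
  seg 5: up by d6 = 6 → (-4, -119/2)
  seg 6: left by d9 = -93/2 → (85/2, -119/2)
  seg 7: up by d9 = -93/2 → (85/2, -106)

d5 = 13
d6 = 6
d7 = -25
d8 = 83/3
d9 = -93/2
endpoint = (85/2, -106)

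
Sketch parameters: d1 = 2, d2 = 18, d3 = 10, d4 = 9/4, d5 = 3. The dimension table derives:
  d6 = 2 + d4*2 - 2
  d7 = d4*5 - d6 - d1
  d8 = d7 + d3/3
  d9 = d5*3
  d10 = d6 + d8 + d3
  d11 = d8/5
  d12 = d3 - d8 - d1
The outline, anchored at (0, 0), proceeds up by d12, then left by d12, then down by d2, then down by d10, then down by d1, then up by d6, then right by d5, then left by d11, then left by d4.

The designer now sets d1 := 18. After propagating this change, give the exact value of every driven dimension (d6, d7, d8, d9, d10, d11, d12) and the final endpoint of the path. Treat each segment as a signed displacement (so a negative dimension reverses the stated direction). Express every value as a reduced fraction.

d6 = 9/2
d7 = -45/4
d8 = -95/12
d9 = 9
d10 = 79/12
d11 = -19/12
d12 = -1/12
endpoint = (29/12, -229/6)

Apply edit: d1 := 18
  d6 = 2 + d4*2 - 2 = 9/2
  d7 = d4*5 - d6 - d1 = -45/4
  d8 = d7 + d3/3 = -95/12
  d9 = d5*3 = 9
  d10 = d6 + d8 + d3 = 79/12
  d11 = d8/5 = -19/12
  d12 = d3 - d8 - d1 = -1/12
Walk from origin (0, 0):
  seg 1: up by d12 = -1/12 → (0, -1/12)
  seg 2: left by d12 = -1/12 → (1/12, -1/12)
  seg 3: down by d2 = 18 → (1/12, -217/12)
  seg 4: down by d10 = 79/12 → (1/12, -74/3)
  seg 5: down by d1 = 18 → (1/12, -128/3)
  seg 6: up by d6 = 9/2 → (1/12, -229/6)
  seg 7: right by d5 = 3 → (37/12, -229/6)
  seg 8: left by d11 = -19/12 → (14/3, -229/6)
  seg 9: left by d4 = 9/4 → (29/12, -229/6)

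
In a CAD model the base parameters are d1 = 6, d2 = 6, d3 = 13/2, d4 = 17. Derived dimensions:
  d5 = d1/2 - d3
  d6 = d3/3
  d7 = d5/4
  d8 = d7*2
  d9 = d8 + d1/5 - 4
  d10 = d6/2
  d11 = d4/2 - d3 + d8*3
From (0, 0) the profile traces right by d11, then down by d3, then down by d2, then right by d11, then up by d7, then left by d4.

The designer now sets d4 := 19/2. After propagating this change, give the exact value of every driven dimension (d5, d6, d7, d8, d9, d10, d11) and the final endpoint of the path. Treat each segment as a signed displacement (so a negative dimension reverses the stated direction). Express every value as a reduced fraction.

Apply edit: d4 := 19/2
  d5 = d1/2 - d3 = -7/2
  d6 = d3/3 = 13/6
  d7 = d5/4 = -7/8
  d8 = d7*2 = -7/4
  d9 = d8 + d1/5 - 4 = -91/20
  d10 = d6/2 = 13/12
  d11 = d4/2 - d3 + d8*3 = -7
Walk from origin (0, 0):
  seg 1: right by d11 = -7 → (-7, 0)
  seg 2: down by d3 = 13/2 → (-7, -13/2)
  seg 3: down by d2 = 6 → (-7, -25/2)
  seg 4: right by d11 = -7 → (-14, -25/2)
  seg 5: up by d7 = -7/8 → (-14, -107/8)
  seg 6: left by d4 = 19/2 → (-47/2, -107/8)

d5 = -7/2
d6 = 13/6
d7 = -7/8
d8 = -7/4
d9 = -91/20
d10 = 13/12
d11 = -7
endpoint = (-47/2, -107/8)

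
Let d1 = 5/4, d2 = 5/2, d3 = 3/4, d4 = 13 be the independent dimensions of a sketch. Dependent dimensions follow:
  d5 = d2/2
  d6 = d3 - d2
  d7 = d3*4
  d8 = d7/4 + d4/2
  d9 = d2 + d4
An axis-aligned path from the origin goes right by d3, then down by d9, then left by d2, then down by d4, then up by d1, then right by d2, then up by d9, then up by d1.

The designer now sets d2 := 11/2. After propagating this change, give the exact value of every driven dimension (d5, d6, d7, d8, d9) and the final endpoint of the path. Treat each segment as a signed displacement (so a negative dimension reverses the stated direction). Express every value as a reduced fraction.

d5 = 11/4
d6 = -19/4
d7 = 3
d8 = 29/4
d9 = 37/2
endpoint = (3/4, -21/2)

Apply edit: d2 := 11/2
  d5 = d2/2 = 11/4
  d6 = d3 - d2 = -19/4
  d7 = d3*4 = 3
  d8 = d7/4 + d4/2 = 29/4
  d9 = d2 + d4 = 37/2
Walk from origin (0, 0):
  seg 1: right by d3 = 3/4 → (3/4, 0)
  seg 2: down by d9 = 37/2 → (3/4, -37/2)
  seg 3: left by d2 = 11/2 → (-19/4, -37/2)
  seg 4: down by d4 = 13 → (-19/4, -63/2)
  seg 5: up by d1 = 5/4 → (-19/4, -121/4)
  seg 6: right by d2 = 11/2 → (3/4, -121/4)
  seg 7: up by d9 = 37/2 → (3/4, -47/4)
  seg 8: up by d1 = 5/4 → (3/4, -21/2)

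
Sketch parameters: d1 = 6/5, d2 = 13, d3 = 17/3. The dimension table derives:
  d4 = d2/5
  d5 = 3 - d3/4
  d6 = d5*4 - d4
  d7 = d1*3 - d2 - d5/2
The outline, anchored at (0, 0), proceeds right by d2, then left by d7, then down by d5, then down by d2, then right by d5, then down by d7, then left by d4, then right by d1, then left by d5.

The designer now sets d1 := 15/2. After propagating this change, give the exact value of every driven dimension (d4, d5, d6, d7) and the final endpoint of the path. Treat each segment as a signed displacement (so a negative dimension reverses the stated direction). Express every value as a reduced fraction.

d4 = 13/5
d5 = 19/12
d6 = 56/15
d7 = 209/24
endpoint = (1103/120, -559/24)

Apply edit: d1 := 15/2
  d4 = d2/5 = 13/5
  d5 = 3 - d3/4 = 19/12
  d6 = d5*4 - d4 = 56/15
  d7 = d1*3 - d2 - d5/2 = 209/24
Walk from origin (0, 0):
  seg 1: right by d2 = 13 → (13, 0)
  seg 2: left by d7 = 209/24 → (103/24, 0)
  seg 3: down by d5 = 19/12 → (103/24, -19/12)
  seg 4: down by d2 = 13 → (103/24, -175/12)
  seg 5: right by d5 = 19/12 → (47/8, -175/12)
  seg 6: down by d7 = 209/24 → (47/8, -559/24)
  seg 7: left by d4 = 13/5 → (131/40, -559/24)
  seg 8: right by d1 = 15/2 → (431/40, -559/24)
  seg 9: left by d5 = 19/12 → (1103/120, -559/24)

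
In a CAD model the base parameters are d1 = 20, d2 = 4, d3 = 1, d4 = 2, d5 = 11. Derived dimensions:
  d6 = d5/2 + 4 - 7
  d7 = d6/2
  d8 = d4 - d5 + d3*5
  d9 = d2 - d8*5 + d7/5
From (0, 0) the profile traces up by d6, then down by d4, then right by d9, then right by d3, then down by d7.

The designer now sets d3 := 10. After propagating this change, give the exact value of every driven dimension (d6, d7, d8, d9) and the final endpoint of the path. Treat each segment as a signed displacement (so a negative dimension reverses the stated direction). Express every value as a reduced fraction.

Apply edit: d3 := 10
  d6 = d5/2 + 4 - 7 = 5/2
  d7 = d6/2 = 5/4
  d8 = d4 - d5 + d3*5 = 41
  d9 = d2 - d8*5 + d7/5 = -803/4
Walk from origin (0, 0):
  seg 1: up by d6 = 5/2 → (0, 5/2)
  seg 2: down by d4 = 2 → (0, 1/2)
  seg 3: right by d9 = -803/4 → (-803/4, 1/2)
  seg 4: right by d3 = 10 → (-763/4, 1/2)
  seg 5: down by d7 = 5/4 → (-763/4, -3/4)

d6 = 5/2
d7 = 5/4
d8 = 41
d9 = -803/4
endpoint = (-763/4, -3/4)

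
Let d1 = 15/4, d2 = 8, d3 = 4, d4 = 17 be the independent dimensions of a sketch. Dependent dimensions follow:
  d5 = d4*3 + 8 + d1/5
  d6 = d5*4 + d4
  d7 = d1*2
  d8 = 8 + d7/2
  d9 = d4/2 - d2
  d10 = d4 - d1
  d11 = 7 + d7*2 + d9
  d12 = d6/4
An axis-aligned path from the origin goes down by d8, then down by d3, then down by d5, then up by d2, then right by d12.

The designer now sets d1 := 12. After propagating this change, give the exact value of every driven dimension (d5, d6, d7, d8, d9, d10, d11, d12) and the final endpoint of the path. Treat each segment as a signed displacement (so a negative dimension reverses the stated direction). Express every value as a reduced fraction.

Apply edit: d1 := 12
  d5 = d4*3 + 8 + d1/5 = 307/5
  d6 = d5*4 + d4 = 1313/5
  d7 = d1*2 = 24
  d8 = 8 + d7/2 = 20
  d9 = d4/2 - d2 = 1/2
  d10 = d4 - d1 = 5
  d11 = 7 + d7*2 + d9 = 111/2
  d12 = d6/4 = 1313/20
Walk from origin (0, 0):
  seg 1: down by d8 = 20 → (0, -20)
  seg 2: down by d3 = 4 → (0, -24)
  seg 3: down by d5 = 307/5 → (0, -427/5)
  seg 4: up by d2 = 8 → (0, -387/5)
  seg 5: right by d12 = 1313/20 → (1313/20, -387/5)

d5 = 307/5
d6 = 1313/5
d7 = 24
d8 = 20
d9 = 1/2
d10 = 5
d11 = 111/2
d12 = 1313/20
endpoint = (1313/20, -387/5)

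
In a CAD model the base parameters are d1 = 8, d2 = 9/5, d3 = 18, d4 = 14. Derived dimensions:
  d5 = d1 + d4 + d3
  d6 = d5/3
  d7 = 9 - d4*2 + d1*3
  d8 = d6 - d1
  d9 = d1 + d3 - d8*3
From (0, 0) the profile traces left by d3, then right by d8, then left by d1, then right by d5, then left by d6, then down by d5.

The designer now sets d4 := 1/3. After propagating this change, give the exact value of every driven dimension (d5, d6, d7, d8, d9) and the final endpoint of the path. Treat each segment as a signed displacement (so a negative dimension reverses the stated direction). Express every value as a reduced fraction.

d5 = 79/3
d6 = 79/9
d7 = 97/3
d8 = 7/9
d9 = 71/3
endpoint = (-23/3, -79/3)

Apply edit: d4 := 1/3
  d5 = d1 + d4 + d3 = 79/3
  d6 = d5/3 = 79/9
  d7 = 9 - d4*2 + d1*3 = 97/3
  d8 = d6 - d1 = 7/9
  d9 = d1 + d3 - d8*3 = 71/3
Walk from origin (0, 0):
  seg 1: left by d3 = 18 → (-18, 0)
  seg 2: right by d8 = 7/9 → (-155/9, 0)
  seg 3: left by d1 = 8 → (-227/9, 0)
  seg 4: right by d5 = 79/3 → (10/9, 0)
  seg 5: left by d6 = 79/9 → (-23/3, 0)
  seg 6: down by d5 = 79/3 → (-23/3, -79/3)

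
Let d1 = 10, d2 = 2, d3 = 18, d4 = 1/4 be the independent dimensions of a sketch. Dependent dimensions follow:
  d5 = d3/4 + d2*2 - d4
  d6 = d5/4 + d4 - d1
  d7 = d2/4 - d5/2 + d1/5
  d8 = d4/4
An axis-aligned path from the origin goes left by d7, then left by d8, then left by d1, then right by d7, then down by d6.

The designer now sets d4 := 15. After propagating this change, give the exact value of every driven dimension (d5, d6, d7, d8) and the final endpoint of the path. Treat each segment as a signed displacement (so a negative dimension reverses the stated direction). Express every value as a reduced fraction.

Apply edit: d4 := 15
  d5 = d3/4 + d2*2 - d4 = -13/2
  d6 = d5/4 + d4 - d1 = 27/8
  d7 = d2/4 - d5/2 + d1/5 = 23/4
  d8 = d4/4 = 15/4
Walk from origin (0, 0):
  seg 1: left by d7 = 23/4 → (-23/4, 0)
  seg 2: left by d8 = 15/4 → (-19/2, 0)
  seg 3: left by d1 = 10 → (-39/2, 0)
  seg 4: right by d7 = 23/4 → (-55/4, 0)
  seg 5: down by d6 = 27/8 → (-55/4, -27/8)

d5 = -13/2
d6 = 27/8
d7 = 23/4
d8 = 15/4
endpoint = (-55/4, -27/8)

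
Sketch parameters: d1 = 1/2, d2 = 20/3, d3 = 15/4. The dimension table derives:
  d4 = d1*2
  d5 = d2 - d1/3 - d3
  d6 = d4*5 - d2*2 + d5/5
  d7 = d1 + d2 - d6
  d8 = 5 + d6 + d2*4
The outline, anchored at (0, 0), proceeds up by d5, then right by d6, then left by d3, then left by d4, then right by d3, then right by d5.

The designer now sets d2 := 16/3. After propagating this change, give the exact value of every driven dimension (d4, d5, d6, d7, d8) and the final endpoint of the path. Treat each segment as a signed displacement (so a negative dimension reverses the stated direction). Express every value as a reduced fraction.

Apply edit: d2 := 16/3
  d4 = d1*2 = 1
  d5 = d2 - d1/3 - d3 = 17/12
  d6 = d4*5 - d2*2 + d5/5 = -323/60
  d7 = d1 + d2 - d6 = 673/60
  d8 = 5 + d6 + d2*4 = 419/20
Walk from origin (0, 0):
  seg 1: up by d5 = 17/12 → (0, 17/12)
  seg 2: right by d6 = -323/60 → (-323/60, 17/12)
  seg 3: left by d3 = 15/4 → (-137/15, 17/12)
  seg 4: left by d4 = 1 → (-152/15, 17/12)
  seg 5: right by d3 = 15/4 → (-383/60, 17/12)
  seg 6: right by d5 = 17/12 → (-149/30, 17/12)

d4 = 1
d5 = 17/12
d6 = -323/60
d7 = 673/60
d8 = 419/20
endpoint = (-149/30, 17/12)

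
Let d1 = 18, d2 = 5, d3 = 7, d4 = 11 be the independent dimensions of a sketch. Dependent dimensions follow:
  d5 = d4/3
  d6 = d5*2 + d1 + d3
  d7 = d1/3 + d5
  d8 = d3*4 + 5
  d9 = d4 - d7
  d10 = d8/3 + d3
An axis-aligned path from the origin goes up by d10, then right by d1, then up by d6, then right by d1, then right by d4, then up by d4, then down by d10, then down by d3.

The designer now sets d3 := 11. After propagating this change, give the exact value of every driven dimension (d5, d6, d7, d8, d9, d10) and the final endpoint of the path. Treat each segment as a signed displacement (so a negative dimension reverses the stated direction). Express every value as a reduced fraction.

d5 = 11/3
d6 = 109/3
d7 = 29/3
d8 = 49
d9 = 4/3
d10 = 82/3
endpoint = (47, 109/3)

Apply edit: d3 := 11
  d5 = d4/3 = 11/3
  d6 = d5*2 + d1 + d3 = 109/3
  d7 = d1/3 + d5 = 29/3
  d8 = d3*4 + 5 = 49
  d9 = d4 - d7 = 4/3
  d10 = d8/3 + d3 = 82/3
Walk from origin (0, 0):
  seg 1: up by d10 = 82/3 → (0, 82/3)
  seg 2: right by d1 = 18 → (18, 82/3)
  seg 3: up by d6 = 109/3 → (18, 191/3)
  seg 4: right by d1 = 18 → (36, 191/3)
  seg 5: right by d4 = 11 → (47, 191/3)
  seg 6: up by d4 = 11 → (47, 224/3)
  seg 7: down by d10 = 82/3 → (47, 142/3)
  seg 8: down by d3 = 11 → (47, 109/3)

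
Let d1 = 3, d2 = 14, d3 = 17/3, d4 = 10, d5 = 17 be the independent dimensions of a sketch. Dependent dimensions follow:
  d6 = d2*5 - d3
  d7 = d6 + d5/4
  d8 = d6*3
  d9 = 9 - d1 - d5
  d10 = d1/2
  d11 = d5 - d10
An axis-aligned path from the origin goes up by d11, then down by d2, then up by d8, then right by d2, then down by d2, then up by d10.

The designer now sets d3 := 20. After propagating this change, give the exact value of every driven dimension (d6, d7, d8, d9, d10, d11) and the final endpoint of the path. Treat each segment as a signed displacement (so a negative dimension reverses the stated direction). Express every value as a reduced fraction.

Apply edit: d3 := 20
  d6 = d2*5 - d3 = 50
  d7 = d6 + d5/4 = 217/4
  d8 = d6*3 = 150
  d9 = 9 - d1 - d5 = -11
  d10 = d1/2 = 3/2
  d11 = d5 - d10 = 31/2
Walk from origin (0, 0):
  seg 1: up by d11 = 31/2 → (0, 31/2)
  seg 2: down by d2 = 14 → (0, 3/2)
  seg 3: up by d8 = 150 → (0, 303/2)
  seg 4: right by d2 = 14 → (14, 303/2)
  seg 5: down by d2 = 14 → (14, 275/2)
  seg 6: up by d10 = 3/2 → (14, 139)

d6 = 50
d7 = 217/4
d8 = 150
d9 = -11
d10 = 3/2
d11 = 31/2
endpoint = (14, 139)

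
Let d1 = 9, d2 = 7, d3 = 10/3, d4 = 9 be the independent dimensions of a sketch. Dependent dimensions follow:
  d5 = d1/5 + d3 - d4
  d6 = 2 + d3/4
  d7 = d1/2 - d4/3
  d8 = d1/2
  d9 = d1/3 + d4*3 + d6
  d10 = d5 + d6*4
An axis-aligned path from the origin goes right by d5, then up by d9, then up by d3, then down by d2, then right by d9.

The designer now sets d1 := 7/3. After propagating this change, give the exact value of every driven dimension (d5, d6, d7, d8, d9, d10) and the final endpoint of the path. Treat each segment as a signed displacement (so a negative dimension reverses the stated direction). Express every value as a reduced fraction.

Apply edit: d1 := 7/3
  d5 = d1/5 + d3 - d4 = -26/5
  d6 = 2 + d3/4 = 17/6
  d7 = d1/2 - d4/3 = -11/6
  d8 = d1/2 = 7/6
  d9 = d1/3 + d4*3 + d6 = 551/18
  d10 = d5 + d6*4 = 92/15
Walk from origin (0, 0):
  seg 1: right by d5 = -26/5 → (-26/5, 0)
  seg 2: up by d9 = 551/18 → (-26/5, 551/18)
  seg 3: up by d3 = 10/3 → (-26/5, 611/18)
  seg 4: down by d2 = 7 → (-26/5, 485/18)
  seg 5: right by d9 = 551/18 → (2287/90, 485/18)

d5 = -26/5
d6 = 17/6
d7 = -11/6
d8 = 7/6
d9 = 551/18
d10 = 92/15
endpoint = (2287/90, 485/18)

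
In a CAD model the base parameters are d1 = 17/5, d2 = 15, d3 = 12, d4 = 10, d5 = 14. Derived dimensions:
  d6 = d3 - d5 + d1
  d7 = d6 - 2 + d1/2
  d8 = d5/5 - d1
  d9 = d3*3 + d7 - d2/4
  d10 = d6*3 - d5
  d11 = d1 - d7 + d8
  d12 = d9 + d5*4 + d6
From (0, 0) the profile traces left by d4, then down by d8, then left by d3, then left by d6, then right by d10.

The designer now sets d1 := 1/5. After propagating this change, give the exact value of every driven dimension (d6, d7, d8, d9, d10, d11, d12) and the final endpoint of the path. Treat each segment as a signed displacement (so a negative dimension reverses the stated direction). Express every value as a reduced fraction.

d6 = -9/5
d7 = -37/10
d8 = 13/5
d9 = 571/20
d10 = -97/5
d11 = 13/2
d12 = 331/4
endpoint = (-198/5, -13/5)

Apply edit: d1 := 1/5
  d6 = d3 - d5 + d1 = -9/5
  d7 = d6 - 2 + d1/2 = -37/10
  d8 = d5/5 - d1 = 13/5
  d9 = d3*3 + d7 - d2/4 = 571/20
  d10 = d6*3 - d5 = -97/5
  d11 = d1 - d7 + d8 = 13/2
  d12 = d9 + d5*4 + d6 = 331/4
Walk from origin (0, 0):
  seg 1: left by d4 = 10 → (-10, 0)
  seg 2: down by d8 = 13/5 → (-10, -13/5)
  seg 3: left by d3 = 12 → (-22, -13/5)
  seg 4: left by d6 = -9/5 → (-101/5, -13/5)
  seg 5: right by d10 = -97/5 → (-198/5, -13/5)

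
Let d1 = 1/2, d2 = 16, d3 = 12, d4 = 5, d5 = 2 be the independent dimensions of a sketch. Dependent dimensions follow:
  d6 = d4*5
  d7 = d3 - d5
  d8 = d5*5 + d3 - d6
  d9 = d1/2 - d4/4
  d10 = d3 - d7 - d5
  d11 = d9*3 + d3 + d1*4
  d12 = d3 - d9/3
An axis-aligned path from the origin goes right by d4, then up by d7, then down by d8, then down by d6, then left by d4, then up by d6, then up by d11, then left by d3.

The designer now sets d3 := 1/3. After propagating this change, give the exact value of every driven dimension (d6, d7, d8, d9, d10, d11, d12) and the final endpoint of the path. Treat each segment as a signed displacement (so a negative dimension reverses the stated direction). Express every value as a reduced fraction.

Apply edit: d3 := 1/3
  d6 = d4*5 = 25
  d7 = d3 - d5 = -5/3
  d8 = d5*5 + d3 - d6 = -44/3
  d9 = d1/2 - d4/4 = -1
  d10 = d3 - d7 - d5 = 0
  d11 = d9*3 + d3 + d1*4 = -2/3
  d12 = d3 - d9/3 = 2/3
Walk from origin (0, 0):
  seg 1: right by d4 = 5 → (5, 0)
  seg 2: up by d7 = -5/3 → (5, -5/3)
  seg 3: down by d8 = -44/3 → (5, 13)
  seg 4: down by d6 = 25 → (5, -12)
  seg 5: left by d4 = 5 → (0, -12)
  seg 6: up by d6 = 25 → (0, 13)
  seg 7: up by d11 = -2/3 → (0, 37/3)
  seg 8: left by d3 = 1/3 → (-1/3, 37/3)

d6 = 25
d7 = -5/3
d8 = -44/3
d9 = -1
d10 = 0
d11 = -2/3
d12 = 2/3
endpoint = (-1/3, 37/3)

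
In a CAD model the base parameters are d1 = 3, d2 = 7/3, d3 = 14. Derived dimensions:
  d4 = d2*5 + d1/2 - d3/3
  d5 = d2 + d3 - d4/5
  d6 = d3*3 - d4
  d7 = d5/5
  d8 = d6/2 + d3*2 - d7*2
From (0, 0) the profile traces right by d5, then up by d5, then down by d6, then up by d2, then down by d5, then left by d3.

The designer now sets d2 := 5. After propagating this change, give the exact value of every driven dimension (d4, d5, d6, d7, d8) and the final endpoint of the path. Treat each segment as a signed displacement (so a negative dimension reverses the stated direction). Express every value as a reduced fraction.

d4 = 131/6
d5 = 439/30
d6 = 121/6
d7 = 439/150
d8 = 3223/100
endpoint = (19/30, -91/6)

Apply edit: d2 := 5
  d4 = d2*5 + d1/2 - d3/3 = 131/6
  d5 = d2 + d3 - d4/5 = 439/30
  d6 = d3*3 - d4 = 121/6
  d7 = d5/5 = 439/150
  d8 = d6/2 + d3*2 - d7*2 = 3223/100
Walk from origin (0, 0):
  seg 1: right by d5 = 439/30 → (439/30, 0)
  seg 2: up by d5 = 439/30 → (439/30, 439/30)
  seg 3: down by d6 = 121/6 → (439/30, -83/15)
  seg 4: up by d2 = 5 → (439/30, -8/15)
  seg 5: down by d5 = 439/30 → (439/30, -91/6)
  seg 6: left by d3 = 14 → (19/30, -91/6)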